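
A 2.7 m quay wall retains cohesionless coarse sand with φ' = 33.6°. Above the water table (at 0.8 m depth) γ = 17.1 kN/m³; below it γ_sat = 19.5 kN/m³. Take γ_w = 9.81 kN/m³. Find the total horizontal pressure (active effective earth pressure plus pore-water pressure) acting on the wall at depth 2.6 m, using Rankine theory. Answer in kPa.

K_a = (1 − sin φ)/(1 + sin φ) = 0.2875.
γ' = 19.5 − 9.81 = 9.690 kN/m³.
Effective vertical stress at 2.6 m: σ'_v = 17.1×0.8 + 9.690×1.80 = 31.12 kPa.
σ'_h = K_a σ'_v = 0.2875 × 31.12 = 8.948 kPa; u = γ_w × 1.80 = 17.66 kPa.
Total σ_h = 8.948 + 17.66 = 26.61 kPa.

26.6 kPa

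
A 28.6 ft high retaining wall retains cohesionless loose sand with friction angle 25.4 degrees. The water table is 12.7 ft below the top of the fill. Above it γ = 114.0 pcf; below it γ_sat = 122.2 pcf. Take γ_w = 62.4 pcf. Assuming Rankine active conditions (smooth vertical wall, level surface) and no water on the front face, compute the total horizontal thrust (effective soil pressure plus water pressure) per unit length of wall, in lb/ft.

K_a = tan²(45° − φ/2) = 0.3996.
γ' = 122.2 − 62.4 = 59.80 pcf. Depth below WT = 15.9 ft.
σ'_h at WT = K_a γ d_w = 578.6 psf; at base = 578.6 + K_a γ' × 15.9 = 958.6 psf.
P₁ (0–12.7 ft) = ½×578.6×12.7 = 3674. P₂ (12.7–28.6 ft) = ½(578.6+958.6)×15.9 = 12220.
P_w = ½ γ_w h₂² = 0.5×62.4×15.9² = 7888. Total = 3674+12220+7888 = 23780 lb/ft.

23800 lb/ft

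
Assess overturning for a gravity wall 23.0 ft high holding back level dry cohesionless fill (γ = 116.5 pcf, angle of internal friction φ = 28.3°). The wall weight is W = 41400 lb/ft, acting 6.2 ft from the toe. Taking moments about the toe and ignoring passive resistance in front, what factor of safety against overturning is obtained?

K_a = tan²(45° − 28.3°/2) = 0.3568.
P_a = ½K_aγH² = 0.5×0.3568×116.5×23.0² = 10990 lb/ft, acting at H/3 = 7.667 ft above the base.
Overturning moment M_o = P_a × H/3 = 10990 × 7.667 = 84280.
Resisting moment M_r = W × 6.2 = 41400 × 6.2 = 256700.
FS_overturning = M_r/M_o = 256700/84280 = 3.045.

3.05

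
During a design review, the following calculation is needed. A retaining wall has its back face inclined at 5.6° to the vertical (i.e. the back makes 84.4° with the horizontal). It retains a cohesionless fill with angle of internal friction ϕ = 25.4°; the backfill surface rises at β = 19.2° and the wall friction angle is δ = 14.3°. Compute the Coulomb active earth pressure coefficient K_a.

K_a = sin²(α+φ) / [sin²α · sin(α−δ) · (1 + √{sin(φ+δ)sin(φ−β) / (sin(α−δ)sin(α+β))})²].
With α = 84.4°, φ = 25.4°, δ = 14.3°, β = 19.2°: K_a = 0.5849.

0.585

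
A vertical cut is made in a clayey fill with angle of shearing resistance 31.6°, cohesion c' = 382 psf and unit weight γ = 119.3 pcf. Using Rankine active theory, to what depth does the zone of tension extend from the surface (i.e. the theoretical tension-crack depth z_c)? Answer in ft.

K_a = tan²(45° − 31.6°/2) = 0.3123; √K_a = 0.5589.
The active pressure is zero where K_a γ z = 2c√K_a, so z_c = 2c/(γ√K_a) = 2×382/(119.3×0.5589) = 11.46 ft.

11.5 ft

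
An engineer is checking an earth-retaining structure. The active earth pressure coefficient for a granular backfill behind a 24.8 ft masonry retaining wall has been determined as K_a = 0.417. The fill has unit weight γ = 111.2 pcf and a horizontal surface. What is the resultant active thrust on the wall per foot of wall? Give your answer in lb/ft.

P = ½ K_a γ H² = 0.5 × 0.417 × 111.2 × 24.8² = 14260 lb/ft.

14300 lb/ft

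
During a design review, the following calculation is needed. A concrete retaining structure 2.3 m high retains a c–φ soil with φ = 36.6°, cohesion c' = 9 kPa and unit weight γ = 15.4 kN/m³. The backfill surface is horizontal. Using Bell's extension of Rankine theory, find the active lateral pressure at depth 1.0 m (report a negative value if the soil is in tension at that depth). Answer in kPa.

-5.16 kPa

K_a = (1 − sin φ)/(1 + sin φ) = 0.2530.
σ_a = K_a γ z − 2c√K_a = 0.2530×15.4×1.0 − 2×9×0.5029 = -5.158 kPa.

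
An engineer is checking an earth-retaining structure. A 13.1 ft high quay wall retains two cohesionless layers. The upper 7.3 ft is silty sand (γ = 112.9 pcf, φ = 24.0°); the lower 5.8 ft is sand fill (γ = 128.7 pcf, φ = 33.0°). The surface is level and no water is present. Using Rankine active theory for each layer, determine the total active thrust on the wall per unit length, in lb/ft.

K_a1 = tan²(45°−24.0°/2) = 0.4217; K_a2 = tan²(45°−33.0°/2) = 0.2948.
Layer 1: σ at base = K_a1 γ₁ h₁ = 347.6 psf; P₁ = ½×347.6×7.3 = 1269.
Layer 2: σ_v at top = γ₁h₁ = 824.2; σ_h top = K_a2×824.2 = 243.0; σ_h base = K_a2×(824.2+128.7×5.8) = 463.0.
P₂ = ½(243.0+463.0)×5.8 = 2047. Total P_a = 1269+2047 = 3316 lb/ft.

3320 lb/ft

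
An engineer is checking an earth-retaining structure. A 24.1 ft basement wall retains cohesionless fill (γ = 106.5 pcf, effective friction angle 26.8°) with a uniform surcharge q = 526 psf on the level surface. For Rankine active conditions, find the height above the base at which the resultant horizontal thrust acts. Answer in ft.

K_a = 0.3785.
Triangular part P₁ = ½K_aγH² = 11710 at H/3 = 8.033 ft; rectangular part P₂ = K_a q H = 4798 at H/2 = 12.05 ft.
ȳ = (P₁·8.033 + P₂·12.05)/(P₁+P₂) = 9.201 ft.

9.20 ft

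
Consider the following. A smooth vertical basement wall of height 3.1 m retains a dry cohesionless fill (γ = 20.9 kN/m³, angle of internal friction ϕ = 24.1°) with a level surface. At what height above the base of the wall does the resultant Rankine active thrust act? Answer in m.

1.03 m

K_a = 0.4201.
The pressure distribution is triangular, so the resultant acts at H/3 above the base = 3.1/3 = 1.033 m.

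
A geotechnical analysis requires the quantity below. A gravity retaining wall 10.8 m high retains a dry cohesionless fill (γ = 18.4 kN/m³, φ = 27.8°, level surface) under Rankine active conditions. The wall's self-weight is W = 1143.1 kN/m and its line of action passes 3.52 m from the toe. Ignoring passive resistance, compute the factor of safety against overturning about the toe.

2.86

K_a = tan²(45° − 27.8°/2) = 0.3639.
P_a = ½K_aγH² = 0.5×0.3639×18.4×10.8² = 390.5 kN/m, acting at H/3 = 3.600 m above the base.
Overturning moment M_o = P_a × H/3 = 390.5 × 3.600 = 1406.
Resisting moment M_r = W × 3.52 = 1143.1 × 3.52 = 4024.
FS_overturning = M_r/M_o = 4024/1406 = 2.862.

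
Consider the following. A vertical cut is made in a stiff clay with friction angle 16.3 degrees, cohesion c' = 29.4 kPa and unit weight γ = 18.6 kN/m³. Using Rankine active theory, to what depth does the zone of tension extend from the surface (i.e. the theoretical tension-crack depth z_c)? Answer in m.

K_a = tan²(45° − 16.3°/2) = 0.5617; √K_a = 0.7495.
The active pressure is zero where K_a γ z = 2c√K_a, so z_c = 2c/(γ√K_a) = 2×29.4/(18.6×0.7495) = 4.218 m.

4.22 m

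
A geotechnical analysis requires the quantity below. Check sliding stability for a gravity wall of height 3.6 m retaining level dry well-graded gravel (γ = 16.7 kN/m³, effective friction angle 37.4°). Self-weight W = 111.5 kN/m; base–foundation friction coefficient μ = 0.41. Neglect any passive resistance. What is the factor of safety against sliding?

1.73

K_a = tan²(45° − 37.4°/2) = 0.2443.
P_a = ½K_aγH² = 0.5×0.2443×16.7×3.6² = 26.43 kN/m, acting at H/3 = 1.200 m above the base.
FS_sliding = μW / P_a = 0.41×111.5 / 26.43 = 1.729.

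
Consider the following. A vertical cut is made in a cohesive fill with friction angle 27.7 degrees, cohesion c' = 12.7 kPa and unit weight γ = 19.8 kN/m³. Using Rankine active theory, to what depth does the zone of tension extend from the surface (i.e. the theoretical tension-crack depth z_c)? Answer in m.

2.12 m

K_a = tan²(45° − 27.7°/2) = 0.3653; √K_a = 0.6044.
The active pressure is zero where K_a γ z = 2c√K_a, so z_c = 2c/(γ√K_a) = 2×12.7/(19.8×0.6044) = 2.122 m.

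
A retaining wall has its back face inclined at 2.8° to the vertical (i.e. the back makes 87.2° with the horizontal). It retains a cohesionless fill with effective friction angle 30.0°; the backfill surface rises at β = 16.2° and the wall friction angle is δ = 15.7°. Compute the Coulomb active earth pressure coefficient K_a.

K_a = sin²(α+φ) / [sin²α · sin(α−δ) · (1 + √{sin(φ+δ)sin(φ−β) / (sin(α−δ)sin(α+β))})²].
With α = 87.2°, φ = 30.0°, δ = 15.7°, β = 16.2°: K_a = 0.4088.

0.409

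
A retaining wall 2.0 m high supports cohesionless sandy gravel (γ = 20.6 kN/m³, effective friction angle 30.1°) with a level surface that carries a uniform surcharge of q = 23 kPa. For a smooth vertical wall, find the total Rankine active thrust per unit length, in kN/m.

28.9 kN/m

K_a = tan²(45° − φ/2) = 0.3320.
Soil triangle: ½ K_a γ H² = 0.5×0.3320×20.6×2.0² = 13.68 kN/m.
Surcharge rectangle: K_a q H = 0.3320×23×2.0 = 15.27 kN/m.
Total = 13.68 + 15.27 = 28.95 kN/m.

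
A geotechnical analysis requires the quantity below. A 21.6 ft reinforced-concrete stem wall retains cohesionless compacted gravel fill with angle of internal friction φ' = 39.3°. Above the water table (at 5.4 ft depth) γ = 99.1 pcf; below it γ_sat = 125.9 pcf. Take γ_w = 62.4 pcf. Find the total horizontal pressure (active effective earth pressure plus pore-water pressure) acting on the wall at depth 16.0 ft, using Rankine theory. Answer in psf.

K_a = (1 − sin φ)/(1 + sin φ) = 0.2245.
γ' = 125.9 − 62.4 = 63.50 pcf.
Effective vertical stress at 16.0 ft: σ'_v = 99.1×5.4 + 63.50×10.6 = 1208 psf.
σ'_h = K_a σ'_v = 0.2245 × 1208 = 271.2 psf; u = γ_w × 10.6 = 661.4 psf.
Total σ_h = 271.2 + 661.4 = 932.6 psf.

933 psf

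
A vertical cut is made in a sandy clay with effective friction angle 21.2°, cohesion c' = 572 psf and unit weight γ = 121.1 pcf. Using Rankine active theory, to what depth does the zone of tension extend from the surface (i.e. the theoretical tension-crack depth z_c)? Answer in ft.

K_a = tan²(45° − 21.2°/2) = 0.4688; √K_a = 0.6847.
The active pressure is zero where K_a γ z = 2c√K_a, so z_c = 2c/(γ√K_a) = 2×572/(121.1×0.6847) = 13.80 ft.

13.8 ft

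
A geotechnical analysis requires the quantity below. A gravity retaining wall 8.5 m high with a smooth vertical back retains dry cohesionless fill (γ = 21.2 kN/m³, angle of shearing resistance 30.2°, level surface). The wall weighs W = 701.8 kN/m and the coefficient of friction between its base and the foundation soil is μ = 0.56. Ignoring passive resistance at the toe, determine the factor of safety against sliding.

1.55

K_a = tan²(45° − 30.2°/2) = 0.3307.
P_a = ½K_aγH² = 0.5×0.3307×21.2×8.5² = 253.2 kN/m, acting at H/3 = 2.833 m above the base.
FS_sliding = μW / P_a = 0.56×701.8 / 253.2 = 1.552.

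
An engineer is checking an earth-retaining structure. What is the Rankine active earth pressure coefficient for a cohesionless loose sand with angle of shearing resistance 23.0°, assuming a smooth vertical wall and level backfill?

K_a = (1 − sin φ)/(1 + sin φ) = (1 − sin 23.0°)/(1 + sin 23.0°) = 0.4381.

0.438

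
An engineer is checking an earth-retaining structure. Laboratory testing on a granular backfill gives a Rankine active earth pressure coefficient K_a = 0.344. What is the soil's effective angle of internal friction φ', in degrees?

K_a = tan²(45° − φ/2) ⇒ 45° − φ/2 = arctan(√0.344) = 30.39°.
φ = 2(45° − 30.39°) = 29.22°.

29.2°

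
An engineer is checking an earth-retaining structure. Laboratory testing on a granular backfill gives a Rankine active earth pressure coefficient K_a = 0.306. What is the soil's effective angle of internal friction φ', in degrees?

32.1°

K_a = tan²(45° − φ/2) ⇒ 45° − φ/2 = arctan(√0.306) = 28.95°.
φ = 2(45° − 28.95°) = 32.10°.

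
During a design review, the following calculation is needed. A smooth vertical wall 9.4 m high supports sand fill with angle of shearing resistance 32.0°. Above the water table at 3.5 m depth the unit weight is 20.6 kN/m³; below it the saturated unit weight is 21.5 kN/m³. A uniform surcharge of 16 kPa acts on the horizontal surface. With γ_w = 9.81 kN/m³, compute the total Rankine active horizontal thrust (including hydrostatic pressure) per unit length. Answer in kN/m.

449 kN/m

K_a = tan²(45° − φ/2) = 0.3073.
γ' = 21.5 − 9.81 = 11.69 kN/m³. h₂ = H − d_w = 5.9 m.
σ'_h: at surface K_a·q = 4.916; at WT K_a(q+γd_w) = 27.07; at base K_a(q+γd_w+γ'h₂) = 48.26 kPa.
P₁ = ½(4.916+27.07)×3.5 = 55.97; P₂ = ½(27.07+48.26)×5.9 = 222.2; P_w = ½γ_w h₂² = 170.7.
Total = 55.97+222.2+170.7 = 448.9 kN/m.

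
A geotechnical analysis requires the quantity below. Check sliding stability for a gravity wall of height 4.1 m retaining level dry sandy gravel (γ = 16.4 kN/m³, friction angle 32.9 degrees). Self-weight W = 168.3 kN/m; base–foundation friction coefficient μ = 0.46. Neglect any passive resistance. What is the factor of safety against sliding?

K_a = tan²(45° − 32.9°/2) = 0.2960.
P_a = ½K_aγH² = 0.5×0.2960×16.4×4.1² = 40.81 kN/m, acting at H/3 = 1.367 m above the base.
FS_sliding = μW / P_a = 0.46×168.3 / 40.81 = 1.897.

1.90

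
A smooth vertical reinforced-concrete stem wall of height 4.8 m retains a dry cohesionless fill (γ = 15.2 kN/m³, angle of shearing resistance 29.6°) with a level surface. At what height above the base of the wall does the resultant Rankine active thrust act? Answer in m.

K_a = 0.3387.
The pressure distribution is triangular, so the resultant acts at H/3 above the base = 4.8/3 = 1.600 m.

1.60 m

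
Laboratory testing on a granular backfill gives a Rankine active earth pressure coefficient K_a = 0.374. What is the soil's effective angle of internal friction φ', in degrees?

K_a = tan²(45° − φ/2) ⇒ 45° − φ/2 = arctan(√0.374) = 31.45°.
φ = 2(45° − 31.45°) = 27.10°.

27.1°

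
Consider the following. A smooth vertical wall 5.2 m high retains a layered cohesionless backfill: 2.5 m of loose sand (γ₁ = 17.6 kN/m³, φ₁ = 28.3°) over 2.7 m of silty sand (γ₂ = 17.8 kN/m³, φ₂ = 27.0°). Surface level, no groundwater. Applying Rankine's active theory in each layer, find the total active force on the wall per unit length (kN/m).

K_a1 = tan²(45°−28.3°/2) = 0.3568; K_a2 = tan²(45°−27.0°/2) = 0.3755.
Layer 1: σ at base = K_a1 γ₁ h₁ = 15.70 kPa; P₁ = ½×15.70×2.5 = 19.62.
Layer 2: σ_v at top = γ₁h₁ = 44.00; σ_h top = K_a2×44.00 = 16.52; σ_h base = K_a2×(44.00+17.8×2.7) = 34.57.
P₂ = ½(16.52+34.57)×2.7 = 68.98. Total P_a = 19.62+68.98 = 88.60 kN/m.

88.6 kN/m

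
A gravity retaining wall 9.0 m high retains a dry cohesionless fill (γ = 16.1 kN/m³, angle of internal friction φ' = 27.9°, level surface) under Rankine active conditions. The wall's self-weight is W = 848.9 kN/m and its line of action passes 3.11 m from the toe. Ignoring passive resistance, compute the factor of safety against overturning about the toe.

K_a = tan²(45° − 27.9°/2) = 0.3625.
P_a = ½K_aγH² = 0.5×0.3625×16.1×9.0² = 236.3 kN/m, acting at H/3 = 3.000 m above the base.
Overturning moment M_o = P_a × H/3 = 236.3 × 3.000 = 709.0.
Resisting moment M_r = W × 3.11 = 848.9 × 3.11 = 2640.
FS_overturning = M_r/M_o = 2640/709.0 = 3.723.

3.72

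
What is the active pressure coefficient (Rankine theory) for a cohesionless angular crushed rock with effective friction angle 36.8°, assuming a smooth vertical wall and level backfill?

0.251

K_a = tan²(45° − φ/2) = tan²(26.60°) = 0.2508.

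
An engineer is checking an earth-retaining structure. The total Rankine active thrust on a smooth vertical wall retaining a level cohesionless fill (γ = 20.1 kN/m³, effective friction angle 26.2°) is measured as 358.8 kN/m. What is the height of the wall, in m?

K_a = 0.3874. P_a = ½ K_a γ H² ⇒ H = √(2P_a/(K_a γ)).
H = √(2×358.8/(0.3874×20.1)) = 9.599 m.

9.60 m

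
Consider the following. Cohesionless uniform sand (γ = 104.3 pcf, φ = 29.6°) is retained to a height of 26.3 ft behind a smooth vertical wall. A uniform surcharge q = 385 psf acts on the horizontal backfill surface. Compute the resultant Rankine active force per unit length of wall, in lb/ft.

K_a = tan²(45° − φ/2) = 0.3387.
Soil triangle: ½ K_a γ H² = 0.5×0.3387×104.3×26.3² = 12220 lb/ft.
Surcharge rectangle: K_a q H = 0.3387×385×26.3 = 3430 lb/ft.
Total = 12220 + 3430 = 15650 lb/ft.

15600 lb/ft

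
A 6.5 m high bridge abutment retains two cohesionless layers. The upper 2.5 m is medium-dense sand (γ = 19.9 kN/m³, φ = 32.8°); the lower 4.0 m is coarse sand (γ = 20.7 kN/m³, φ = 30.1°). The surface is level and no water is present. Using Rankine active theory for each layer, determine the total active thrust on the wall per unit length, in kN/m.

140 kN/m

K_a1 = tan²(45°−32.8°/2) = 0.2973; K_a2 = tan²(45°−30.1°/2) = 0.3320.
Layer 1: σ at base = K_a1 γ₁ h₁ = 14.79 kPa; P₁ = ½×14.79×2.5 = 18.49.
Layer 2: σ_v at top = γ₁h₁ = 49.75; σ_h top = K_a2×49.75 = 16.52; σ_h base = K_a2×(49.75+20.7×4.0) = 44.01.
P₂ = ½(16.52+44.01)×4.0 = 121.0. Total P_a = 18.49+121.0 = 139.5 kN/m.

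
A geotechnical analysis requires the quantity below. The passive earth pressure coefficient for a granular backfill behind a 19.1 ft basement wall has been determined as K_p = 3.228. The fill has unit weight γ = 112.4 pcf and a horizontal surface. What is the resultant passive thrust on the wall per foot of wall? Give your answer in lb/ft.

P = ½ K_p γ H² = 0.5 × 3.228 × 112.4 × 19.1² = 66180 lb/ft.

66200 lb/ft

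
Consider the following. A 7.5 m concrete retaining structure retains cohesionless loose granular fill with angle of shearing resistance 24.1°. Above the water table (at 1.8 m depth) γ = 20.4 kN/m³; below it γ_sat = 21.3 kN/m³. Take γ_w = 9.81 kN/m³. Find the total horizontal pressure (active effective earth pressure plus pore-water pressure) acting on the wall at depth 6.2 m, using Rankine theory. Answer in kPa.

79.8 kPa

K_a = (1 − sin φ)/(1 + sin φ) = 0.4201.
γ' = 21.3 − 9.81 = 11.49 kN/m³.
Effective vertical stress at 6.2 m: σ'_v = 20.4×1.8 + 11.49×4.40 = 87.28 kPa.
σ'_h = K_a σ'_v = 0.4201 × 87.28 = 36.67 kPa; u = γ_w × 4.40 = 43.16 kPa.
Total σ_h = 36.67 + 43.16 = 79.83 kPa.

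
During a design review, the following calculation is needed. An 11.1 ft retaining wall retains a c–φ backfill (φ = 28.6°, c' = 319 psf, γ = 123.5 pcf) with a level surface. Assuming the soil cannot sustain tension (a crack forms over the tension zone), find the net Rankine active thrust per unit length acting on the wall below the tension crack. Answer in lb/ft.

K_a = 0.3525; √K_a = 0.5938.
Tension-crack depth z_c = 2c/(γ√K_a) = 2×319/(123.5×0.5938) = 8.701 ft.
σ_a at base = K_a γ H − 2c√K_a = 0.3525×123.5×11.1 − 2×319×0.5938 = 104.5 psf.
P_a = ½ × 104.5 × (H − z_c) = 0.5×104.5×2.399 = 125.3 lb/ft.

125 lb/ft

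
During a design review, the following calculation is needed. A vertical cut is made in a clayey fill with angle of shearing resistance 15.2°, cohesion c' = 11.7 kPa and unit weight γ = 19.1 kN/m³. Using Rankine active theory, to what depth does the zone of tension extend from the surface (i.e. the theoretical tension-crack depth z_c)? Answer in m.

K_a = tan²(45° − 15.2°/2) = 0.5845; √K_a = 0.7646.
The active pressure is zero where K_a γ z = 2c√K_a, so z_c = 2c/(γ√K_a) = 2×11.7/(19.1×0.7646) = 1.602 m.

1.60 m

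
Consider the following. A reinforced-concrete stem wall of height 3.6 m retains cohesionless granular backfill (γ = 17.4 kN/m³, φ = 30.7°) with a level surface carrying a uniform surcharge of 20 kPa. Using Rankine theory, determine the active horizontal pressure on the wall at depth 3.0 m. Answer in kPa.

23.4 kPa

K_a = (1 − sin φ)/(1 + sin φ) = 0.3240.
σ_v = γz + q = 17.4 × 3.0 + 20 = 72.20 kPa.
σ_h = K_a σ_v = 0.3240 × 72.20 = 23.39 kPa.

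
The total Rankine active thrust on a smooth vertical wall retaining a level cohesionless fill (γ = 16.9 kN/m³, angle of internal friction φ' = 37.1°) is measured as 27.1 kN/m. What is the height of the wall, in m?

K_a = 0.2475. P_a = ½ K_a γ H² ⇒ H = √(2P_a/(K_a γ)).
H = √(2×27.1/(0.2475×16.9)) = 3.600 m.

3.60 m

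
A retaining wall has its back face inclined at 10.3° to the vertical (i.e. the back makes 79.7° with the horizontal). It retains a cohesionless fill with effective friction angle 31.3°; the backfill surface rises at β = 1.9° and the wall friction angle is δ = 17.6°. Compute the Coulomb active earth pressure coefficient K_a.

K_a = sin²(α+φ) / [sin²α · sin(α−δ) · (1 + √{sin(φ+δ)sin(φ−β) / (sin(α−δ)sin(α+β))})²].
With α = 79.7°, φ = 31.3°, δ = 17.6°, β = 1.9°: K_a = 0.3740.

0.374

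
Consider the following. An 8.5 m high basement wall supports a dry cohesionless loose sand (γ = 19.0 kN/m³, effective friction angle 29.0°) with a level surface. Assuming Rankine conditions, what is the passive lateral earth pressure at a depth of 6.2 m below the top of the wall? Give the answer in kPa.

K_p = (1 + sin φ)/(1 − sin φ) = 2.882.
σ_h = K_p γ z = 2.882 × 19.0 × 6.2 = 339.5 kPa.

340 kPa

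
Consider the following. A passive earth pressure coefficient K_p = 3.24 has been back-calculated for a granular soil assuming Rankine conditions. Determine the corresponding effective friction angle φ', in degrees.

31.9°

K_p = (1+sin φ)/(1−sin φ) ⇒ sin φ = (K_p − 1)/(K_p + 1) = 0.5283.
φ = arcsin(0.5283) = 31.89°.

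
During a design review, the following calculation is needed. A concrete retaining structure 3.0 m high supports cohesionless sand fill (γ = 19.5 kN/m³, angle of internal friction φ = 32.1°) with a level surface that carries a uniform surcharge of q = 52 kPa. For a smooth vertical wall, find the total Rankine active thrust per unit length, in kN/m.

K_a = tan²(45° − φ/2) = 0.3060.
Soil triangle: ½ K_a γ H² = 0.5×0.3060×19.5×3.0² = 26.85 kN/m.
Surcharge rectangle: K_a q H = 0.3060×52×3.0 = 47.74 kN/m.
Total = 26.85 + 47.74 = 74.59 kN/m.

74.6 kN/m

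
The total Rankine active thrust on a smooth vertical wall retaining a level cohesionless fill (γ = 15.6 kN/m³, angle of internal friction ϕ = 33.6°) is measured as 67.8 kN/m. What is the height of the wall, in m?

K_a = 0.2875. P_a = ½ K_a γ H² ⇒ H = √(2P_a/(K_a γ)).
H = √(2×67.8/(0.2875×15.6)) = 5.499 m.

5.50 m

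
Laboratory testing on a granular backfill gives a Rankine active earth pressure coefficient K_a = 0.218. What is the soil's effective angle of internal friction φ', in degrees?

K_a = tan²(45° − φ/2) ⇒ 45° − φ/2 = arctan(√0.218) = 25.03°.
φ = 2(45° − 25.03°) = 39.94°.

39.9°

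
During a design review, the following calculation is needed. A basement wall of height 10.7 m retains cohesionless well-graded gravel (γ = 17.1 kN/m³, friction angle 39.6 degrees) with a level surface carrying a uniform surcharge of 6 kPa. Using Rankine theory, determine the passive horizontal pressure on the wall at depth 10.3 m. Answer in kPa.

823 kPa

K_p = (1 + sin φ)/(1 − sin φ) = 4.516.
σ_v = γz + q = 17.1 × 10.3 + 6 = 182.1 kPa.
σ_h = K_p σ_v = 4.516 × 182.1 = 822.5 kPa.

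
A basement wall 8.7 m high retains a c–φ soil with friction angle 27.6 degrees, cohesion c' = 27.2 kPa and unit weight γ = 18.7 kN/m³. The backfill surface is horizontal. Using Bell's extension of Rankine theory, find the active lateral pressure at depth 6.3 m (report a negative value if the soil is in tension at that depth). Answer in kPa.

K_a = (1 − sin φ)/(1 + sin φ) = 0.3668.
σ_a = K_a γ z − 2c√K_a = 0.3668×18.7×6.3 − 2×27.2×0.6056 = 10.26 kPa.

10.3 kPa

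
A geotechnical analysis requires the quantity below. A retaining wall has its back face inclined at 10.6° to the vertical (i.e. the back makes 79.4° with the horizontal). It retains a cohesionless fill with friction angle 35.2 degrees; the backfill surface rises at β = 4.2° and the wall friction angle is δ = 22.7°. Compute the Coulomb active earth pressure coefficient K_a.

0.344

K_a = sin²(α+φ) / [sin²α · sin(α−δ) · (1 + √{sin(φ+δ)sin(φ−β) / (sin(α−δ)sin(α+β))})²].
With α = 79.4°, φ = 35.2°, δ = 22.7°, β = 4.2°: K_a = 0.3441.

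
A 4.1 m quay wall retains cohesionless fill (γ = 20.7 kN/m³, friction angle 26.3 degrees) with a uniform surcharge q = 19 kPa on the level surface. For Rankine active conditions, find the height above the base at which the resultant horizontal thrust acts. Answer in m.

1.58 m

K_a = 0.3859.
Triangular part P₁ = ½K_aγH² = 67.15 at H/3 = 1.367 m; rectangular part P₂ = K_a q H = 30.06 at H/2 = 2.050 m.
ȳ = (P₁·1.367 + P₂·2.050)/(P₁+P₂) = 1.578 m.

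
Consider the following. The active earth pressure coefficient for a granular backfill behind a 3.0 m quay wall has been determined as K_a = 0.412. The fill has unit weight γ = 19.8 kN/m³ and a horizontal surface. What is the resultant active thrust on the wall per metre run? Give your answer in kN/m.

36.7 kN/m

P = ½ K_a γ H² = 0.5 × 0.412 × 19.8 × 3.0² = 36.71 kN/m.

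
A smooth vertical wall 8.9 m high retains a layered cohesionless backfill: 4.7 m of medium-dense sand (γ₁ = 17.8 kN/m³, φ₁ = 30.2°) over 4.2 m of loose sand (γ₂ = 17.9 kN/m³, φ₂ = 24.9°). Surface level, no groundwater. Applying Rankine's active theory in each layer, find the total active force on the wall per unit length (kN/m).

272 kN/m

K_a1 = tan²(45°−30.2°/2) = 0.3307; K_a2 = tan²(45°−24.9°/2) = 0.4074.
Layer 1: σ at base = K_a1 γ₁ h₁ = 27.66 kPa; P₁ = ½×27.66×4.7 = 65.01.
Layer 2: σ_v at top = γ₁h₁ = 83.66; σ_h top = K_a2×83.66 = 34.09; σ_h base = K_a2×(83.66+17.9×4.2) = 64.72.
P₂ = ½(34.09+64.72)×4.2 = 207.5. Total P_a = 65.01+207.5 = 272.5 kN/m.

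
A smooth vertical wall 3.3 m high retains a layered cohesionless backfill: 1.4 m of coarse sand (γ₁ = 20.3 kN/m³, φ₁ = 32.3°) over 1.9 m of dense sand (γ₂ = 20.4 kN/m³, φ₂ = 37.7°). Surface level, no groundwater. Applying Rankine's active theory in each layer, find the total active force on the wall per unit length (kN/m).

27.9 kN/m

K_a1 = tan²(45°−32.3°/2) = 0.3035; K_a2 = tan²(45°−37.7°/2) = 0.2411.
Layer 1: σ at base = K_a1 γ₁ h₁ = 8.625 kPa; P₁ = ½×8.625×1.4 = 6.037.
Layer 2: σ_v at top = γ₁h₁ = 28.42; σ_h top = K_a2×28.42 = 6.851; σ_h base = K_a2×(28.42+20.4×1.9) = 16.19.
P₂ = ½(6.851+16.19)×1.9 = 21.89. Total P_a = 6.037+21.89 = 27.93 kN/m.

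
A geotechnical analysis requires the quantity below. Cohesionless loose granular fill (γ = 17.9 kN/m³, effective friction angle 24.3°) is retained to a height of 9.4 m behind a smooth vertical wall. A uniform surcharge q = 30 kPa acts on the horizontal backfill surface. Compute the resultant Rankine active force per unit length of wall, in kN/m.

447 kN/m

K_a = tan²(45° − φ/2) = 0.4169.
Soil triangle: ½ K_a γ H² = 0.5×0.4169×17.9×9.4² = 329.7 kN/m.
Surcharge rectangle: K_a q H = 0.4169×30×9.4 = 117.6 kN/m.
Total = 329.7 + 117.6 = 447.3 kN/m.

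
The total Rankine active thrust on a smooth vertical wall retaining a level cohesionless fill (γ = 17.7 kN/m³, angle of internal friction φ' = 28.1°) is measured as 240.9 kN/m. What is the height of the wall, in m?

K_a = 0.3596. P_a = ½ K_a γ H² ⇒ H = √(2P_a/(K_a γ)).
H = √(2×240.9/(0.3596×17.7)) = 8.700 m.

8.70 m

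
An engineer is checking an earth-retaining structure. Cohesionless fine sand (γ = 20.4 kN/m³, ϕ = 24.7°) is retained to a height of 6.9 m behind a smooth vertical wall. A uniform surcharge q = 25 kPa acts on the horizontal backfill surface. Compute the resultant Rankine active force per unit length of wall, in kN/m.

K_a = tan²(45° − φ/2) = 0.4106.
Soil triangle: ½ K_a γ H² = 0.5×0.4106×20.4×6.9² = 199.4 kN/m.
Surcharge rectangle: K_a q H = 0.4106×25×6.9 = 70.82 kN/m.
Total = 199.4 + 70.82 = 270.2 kN/m.

270 kN/m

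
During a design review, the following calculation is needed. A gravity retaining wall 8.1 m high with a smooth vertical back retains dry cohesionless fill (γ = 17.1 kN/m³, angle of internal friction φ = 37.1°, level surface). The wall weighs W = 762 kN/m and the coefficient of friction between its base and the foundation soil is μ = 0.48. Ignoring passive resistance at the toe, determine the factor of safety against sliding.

K_a = tan²(45° − 37.1°/2) = 0.2475.
P_a = ½K_aγH² = 0.5×0.2475×17.1×8.1² = 138.8 kN/m, acting at H/3 = 2.700 m above the base.
FS_sliding = μW / P_a = 0.48×762 / 138.8 = 2.634.

2.63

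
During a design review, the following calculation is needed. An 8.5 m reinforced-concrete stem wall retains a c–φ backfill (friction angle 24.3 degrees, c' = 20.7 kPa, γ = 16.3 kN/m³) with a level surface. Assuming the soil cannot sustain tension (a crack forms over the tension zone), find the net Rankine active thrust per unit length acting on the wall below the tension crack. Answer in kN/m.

K_a = 0.4169; √K_a = 0.6457.
Tension-crack depth z_c = 2c/(γ√K_a) = 2×20.7/(16.3×0.6457) = 3.934 m.
σ_a at base = K_a γ H − 2c√K_a = 0.4169×16.3×8.5 − 2×20.7×0.6457 = 31.03 kPa.
P_a = ½ × 31.03 × (H − z_c) = 0.5×31.03×4.566 = 70.85 kN/m.

70.9 kN/m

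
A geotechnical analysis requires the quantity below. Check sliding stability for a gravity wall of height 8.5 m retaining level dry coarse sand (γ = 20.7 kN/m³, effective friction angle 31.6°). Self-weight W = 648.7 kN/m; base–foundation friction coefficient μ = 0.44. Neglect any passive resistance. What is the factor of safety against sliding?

1.22

K_a = tan²(45° − 31.6°/2) = 0.3123.
P_a = ½K_aγH² = 0.5×0.3123×20.7×8.5² = 233.6 kN/m, acting at H/3 = 2.833 m above the base.
FS_sliding = μW / P_a = 0.44×648.7 / 233.6 = 1.222.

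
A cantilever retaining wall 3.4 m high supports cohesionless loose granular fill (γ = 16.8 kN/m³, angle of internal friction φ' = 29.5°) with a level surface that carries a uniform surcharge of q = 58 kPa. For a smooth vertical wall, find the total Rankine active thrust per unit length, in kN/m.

K_a = tan²(45° − φ/2) = 0.3401.
Soil triangle: ½ K_a γ H² = 0.5×0.3401×16.8×3.4² = 33.03 kN/m.
Surcharge rectangle: K_a q H = 0.3401×58×3.4 = 67.07 kN/m.
Total = 33.03 + 67.07 = 100.1 kN/m.

100 kN/m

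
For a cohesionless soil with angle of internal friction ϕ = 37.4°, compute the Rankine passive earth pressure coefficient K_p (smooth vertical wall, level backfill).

4.09

K_p = (1 + sin φ)/(1 − sin φ) = tan²(45° + 37.4°/2) = 4.094.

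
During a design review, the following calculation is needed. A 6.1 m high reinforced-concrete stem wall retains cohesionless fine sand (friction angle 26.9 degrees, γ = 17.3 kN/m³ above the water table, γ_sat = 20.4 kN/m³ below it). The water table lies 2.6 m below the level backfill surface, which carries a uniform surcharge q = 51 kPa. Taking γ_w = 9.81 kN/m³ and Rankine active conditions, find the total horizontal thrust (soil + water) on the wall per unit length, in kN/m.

K_a = tan²(45° − φ/2) = 0.3770.
γ' = 20.4 − 9.81 = 10.59 kN/m³. h₂ = H − d_w = 3.5 m.
σ'_h: at surface K_a·q = 19.23; at WT K_a(q+γd_w) = 36.18; at base K_a(q+γd_w+γ'h₂) = 50.16 kPa.
P₁ = ½(19.23+36.18)×2.6 = 72.03; P₂ = ½(36.18+50.16)×3.5 = 151.1; P_w = ½γ_w h₂² = 60.09.
Total = 72.03+151.1+60.09 = 283.2 kN/m.

283 kN/m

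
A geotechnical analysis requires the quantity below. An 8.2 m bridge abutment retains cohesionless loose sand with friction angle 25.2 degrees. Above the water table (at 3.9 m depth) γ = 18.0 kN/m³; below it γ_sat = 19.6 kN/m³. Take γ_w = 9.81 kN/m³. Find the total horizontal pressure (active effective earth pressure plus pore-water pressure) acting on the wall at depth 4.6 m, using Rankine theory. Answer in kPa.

37.9 kPa

K_a = (1 − sin φ)/(1 + sin φ) = 0.4027.
γ' = 19.6 − 9.81 = 9.790 kN/m³.
Effective vertical stress at 4.6 m: σ'_v = 18.0×3.9 + 9.790×0.700 = 77.05 kPa.
σ'_h = K_a σ'_v = 0.4027 × 77.05 = 31.03 kPa; u = γ_w × 0.700 = 6.867 kPa.
Total σ_h = 31.03 + 6.867 = 37.90 kPa.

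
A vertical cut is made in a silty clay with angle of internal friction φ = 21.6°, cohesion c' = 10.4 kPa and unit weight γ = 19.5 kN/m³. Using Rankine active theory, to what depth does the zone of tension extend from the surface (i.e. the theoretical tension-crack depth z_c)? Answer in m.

1.57 m

K_a = tan²(45° − 21.6°/2) = 0.4619; √K_a = 0.6796.
The active pressure is zero where K_a γ z = 2c√K_a, so z_c = 2c/(γ√K_a) = 2×10.4/(19.5×0.6796) = 1.570 m.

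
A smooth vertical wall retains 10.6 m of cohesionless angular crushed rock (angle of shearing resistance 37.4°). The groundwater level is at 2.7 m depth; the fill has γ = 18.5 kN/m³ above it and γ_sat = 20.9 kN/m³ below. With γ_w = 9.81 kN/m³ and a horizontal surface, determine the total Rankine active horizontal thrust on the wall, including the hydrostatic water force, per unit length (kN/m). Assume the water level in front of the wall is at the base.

504 kN/m

K_a = tan²(45° − φ/2) = 0.2443.
γ' = 20.9 − 9.81 = 11.09 kN/m³. Depth below WT = 7.9 m.
σ'_h at WT = K_a γ d_w = 12.20 kPa; at base = 12.20 + K_a γ' × 7.9 = 33.60 kPa.
P₁ (0–2.7 m) = ½×12.20×2.7 = 16.47. P₂ (2.7–10.6 m) = ½(12.20+33.60)×7.9 = 180.9.
P_w = ½ γ_w h₂² = 0.5×9.81×7.9² = 306.1. Total = 16.47+180.9+306.1 = 503.5 kN/m.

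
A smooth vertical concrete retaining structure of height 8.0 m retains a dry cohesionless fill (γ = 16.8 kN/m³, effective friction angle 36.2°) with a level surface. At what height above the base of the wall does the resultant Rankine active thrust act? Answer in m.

K_a = 0.2574.
The pressure distribution is triangular, so the resultant acts at H/3 above the base = 8.0/3 = 2.667 m.

2.67 m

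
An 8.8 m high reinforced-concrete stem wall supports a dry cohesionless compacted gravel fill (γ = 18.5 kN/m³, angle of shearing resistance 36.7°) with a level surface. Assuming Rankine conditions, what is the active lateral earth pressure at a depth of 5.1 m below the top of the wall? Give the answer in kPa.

23.8 kPa

K_a = (1 − sin φ)/(1 + sin φ) = 0.2519.
σ_h = K_a γ z = 0.2519 × 18.5 × 5.1 = 23.76 kPa.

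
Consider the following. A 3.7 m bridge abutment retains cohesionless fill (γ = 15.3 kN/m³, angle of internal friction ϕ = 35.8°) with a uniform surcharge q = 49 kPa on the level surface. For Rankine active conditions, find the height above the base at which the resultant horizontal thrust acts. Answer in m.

1.62 m

K_a = 0.2619.
Triangular part P₁ = ½K_aγH² = 27.42 at H/3 = 1.233 m; rectangular part P₂ = K_a q H = 47.48 at H/2 = 1.850 m.
ȳ = (P₁·1.233 + P₂·1.850)/(P₁+P₂) = 1.624 m.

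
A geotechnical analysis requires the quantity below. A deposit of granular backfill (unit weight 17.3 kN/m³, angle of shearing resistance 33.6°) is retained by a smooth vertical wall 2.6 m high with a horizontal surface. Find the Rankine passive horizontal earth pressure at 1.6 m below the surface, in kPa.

96.3 kPa

K_p = (1 + sin φ)/(1 − sin φ) = 3.478.
σ_h = K_p γ z = 3.478 × 17.3 × 1.6 = 96.28 kPa.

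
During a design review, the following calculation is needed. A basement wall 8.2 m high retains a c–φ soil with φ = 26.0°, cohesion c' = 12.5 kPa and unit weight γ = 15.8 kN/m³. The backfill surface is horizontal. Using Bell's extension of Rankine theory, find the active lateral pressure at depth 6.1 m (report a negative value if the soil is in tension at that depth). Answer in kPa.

K_a = (1 − sin φ)/(1 + sin φ) = 0.3905.
σ_a = K_a γ z − 2c√K_a = 0.3905×15.8×6.1 − 2×12.5×0.6249 = 22.01 kPa.

22.0 kPa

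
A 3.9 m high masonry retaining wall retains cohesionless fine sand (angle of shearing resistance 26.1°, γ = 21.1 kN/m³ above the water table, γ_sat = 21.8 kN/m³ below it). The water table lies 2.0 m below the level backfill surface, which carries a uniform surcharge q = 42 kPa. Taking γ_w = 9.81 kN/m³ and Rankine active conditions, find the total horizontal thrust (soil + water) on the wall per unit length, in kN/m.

137 kN/m

K_a = tan²(45° − φ/2) = 0.3889.
γ' = 21.8 − 9.81 = 11.99 kN/m³. h₂ = H − d_w = 1.9 m.
σ'_h: at surface K_a·q = 16.34; at WT K_a(q+γd_w) = 32.75; at base K_a(q+γd_w+γ'h₂) = 41.61 kPa.
P₁ = ½(16.34+32.75)×2.0 = 49.09; P₂ = ½(32.75+41.61)×1.9 = 70.64; P_w = ½γ_w h₂² = 17.71.
Total = 49.09+70.64+17.71 = 137.4 kN/m.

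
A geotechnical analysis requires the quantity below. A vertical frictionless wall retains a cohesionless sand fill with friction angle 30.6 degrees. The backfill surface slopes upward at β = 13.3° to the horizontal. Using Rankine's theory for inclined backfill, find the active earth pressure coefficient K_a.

K_a = cos β · (cos β − √(cos²β − cos²φ)) / (cos β + √(cos²β − cos²φ)).
cos β = 0.9732, cos φ = 0.8607, √(cos²β − cos²φ) = 0.4541.
K_a = 0.9732 × (0.9732 − 0.4541)/(0.9732 + 0.4541) = 0.3539.

0.354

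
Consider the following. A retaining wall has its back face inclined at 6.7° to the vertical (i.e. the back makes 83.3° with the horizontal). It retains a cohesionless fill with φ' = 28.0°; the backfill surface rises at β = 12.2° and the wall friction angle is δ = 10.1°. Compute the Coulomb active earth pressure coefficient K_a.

0.456

K_a = sin²(α+φ) / [sin²α · sin(α−δ) · (1 + √{sin(φ+δ)sin(φ−β) / (sin(α−δ)sin(α+β))})²].
With α = 83.3°, φ = 28.0°, δ = 10.1°, β = 12.2°: K_a = 0.4560.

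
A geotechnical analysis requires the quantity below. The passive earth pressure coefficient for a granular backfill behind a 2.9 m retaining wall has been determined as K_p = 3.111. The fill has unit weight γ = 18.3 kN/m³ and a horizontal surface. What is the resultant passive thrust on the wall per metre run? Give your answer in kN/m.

P = ½ K_p γ H² = 0.5 × 3.111 × 18.3 × 2.9² = 239.4 kN/m.

239 kN/m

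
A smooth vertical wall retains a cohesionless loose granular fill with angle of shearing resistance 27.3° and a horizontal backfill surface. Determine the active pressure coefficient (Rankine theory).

K_a = tan²(45° − φ/2) = tan²(31.35°) = 0.3711.

0.371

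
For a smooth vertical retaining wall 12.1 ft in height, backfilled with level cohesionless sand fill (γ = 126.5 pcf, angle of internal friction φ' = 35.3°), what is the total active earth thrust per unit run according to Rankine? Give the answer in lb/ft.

2480 lb/ft

K_a = tan²(45° − φ/2) = 0.2675.
P_a = ½ K_a γ H² = 0.5 × 0.2675 × 126.5 × 12.1² = 2478 lb/ft.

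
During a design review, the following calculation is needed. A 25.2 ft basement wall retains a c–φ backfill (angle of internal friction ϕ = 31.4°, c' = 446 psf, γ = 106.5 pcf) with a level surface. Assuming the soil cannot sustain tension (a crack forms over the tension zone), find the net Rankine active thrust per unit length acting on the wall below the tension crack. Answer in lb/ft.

K_a = 0.3149; √K_a = 0.5612.
Tension-crack depth z_c = 2c/(γ√K_a) = 2×446/(106.5×0.5612) = 14.93 ft.
σ_a at base = K_a γ H − 2c√K_a = 0.3149×106.5×25.2 − 2×446×0.5612 = 344.6 psf.
P_a = ½ × 344.6 × (H − z_c) = 0.5×344.6×10.27 = 1770 lb/ft.

1770 lb/ft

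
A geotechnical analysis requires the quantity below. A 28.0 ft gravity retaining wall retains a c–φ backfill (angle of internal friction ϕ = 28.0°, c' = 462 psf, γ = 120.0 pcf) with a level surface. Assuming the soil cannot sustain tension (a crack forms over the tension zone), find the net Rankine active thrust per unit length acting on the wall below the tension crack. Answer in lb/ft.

K_a = 0.3610; √K_a = 0.6009.
Tension-crack depth z_c = 2c/(γ√K_a) = 2×462/(120.0×0.6009) = 12.81 ft.
σ_a at base = K_a γ H − 2c√K_a = 0.3610×120.0×28.0 − 2×462×0.6009 = 657.9 psf.
P_a = ½ × 657.9 × (H − z_c) = 0.5×657.9×15.19 = 4995 lb/ft.

4990 lb/ft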